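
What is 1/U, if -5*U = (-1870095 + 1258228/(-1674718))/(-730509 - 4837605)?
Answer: -23312551854630/1565941508219 ≈ -14.887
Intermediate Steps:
U = -1565941508219/23312551854630 (U = -(-1870095 + 1258228/(-1674718))/(5*(-730509 - 4837605)) = -(-1870095 + 1258228*(-1/1674718))/(5*(-5568114)) = -(-1870095 - 629114/837359)*(-1)/(5*5568114) = -(-1565941508219)*(-1)/(4186795*5568114) = -⅕*1565941508219/4662510370926 = -1565941508219/23312551854630 ≈ -0.067172)
1/U = 1/(-1565941508219/23312551854630) = -23312551854630/1565941508219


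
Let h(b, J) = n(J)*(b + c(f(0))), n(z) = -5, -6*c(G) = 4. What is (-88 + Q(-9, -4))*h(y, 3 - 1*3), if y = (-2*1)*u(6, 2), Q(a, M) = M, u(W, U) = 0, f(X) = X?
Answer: -920/3 ≈ -306.67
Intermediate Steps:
c(G) = -⅔ (c(G) = -⅙*4 = -⅔)
y = 0 (y = -2*1*0 = -2*0 = 0)
h(b, J) = 10/3 - 5*b (h(b, J) = -5*(b - ⅔) = -5*(-⅔ + b) = 10/3 - 5*b)
(-88 + Q(-9, -4))*h(y, 3 - 1*3) = (-88 - 4)*(10/3 - 5*0) = -92*(10/3 + 0) = -92*10/3 = -920/3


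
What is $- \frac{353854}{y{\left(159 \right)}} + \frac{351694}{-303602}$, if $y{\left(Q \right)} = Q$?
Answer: $- \frac{53743350727}{24136359} \approx -2226.7$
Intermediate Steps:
$- \frac{353854}{y{\left(159 \right)}} + \frac{351694}{-303602} = - \frac{353854}{159} + \frac{351694}{-303602} = \left(-353854\right) \frac{1}{159} + 351694 \left(- \frac{1}{303602}\right) = - \frac{353854}{159} - \frac{175847}{151801} = - \frac{53743350727}{24136359}$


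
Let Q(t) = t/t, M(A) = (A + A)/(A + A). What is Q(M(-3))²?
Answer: 1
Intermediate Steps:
M(A) = 1 (M(A) = (2*A)/((2*A)) = (2*A)*(1/(2*A)) = 1)
Q(t) = 1
Q(M(-3))² = 1² = 1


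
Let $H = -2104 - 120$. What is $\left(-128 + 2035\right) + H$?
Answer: $-317$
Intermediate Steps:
$H = -2224$ ($H = -2104 - 120 = -2224$)
$\left(-128 + 2035\right) + H = \left(-128 + 2035\right) - 2224 = 1907 - 2224 = -317$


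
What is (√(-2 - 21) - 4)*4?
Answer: -16 + 4*I*√23 ≈ -16.0 + 19.183*I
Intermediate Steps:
(√(-2 - 21) - 4)*4 = (√(-23) - 4)*4 = (I*√23 - 4)*4 = (-4 + I*√23)*4 = -16 + 4*I*√23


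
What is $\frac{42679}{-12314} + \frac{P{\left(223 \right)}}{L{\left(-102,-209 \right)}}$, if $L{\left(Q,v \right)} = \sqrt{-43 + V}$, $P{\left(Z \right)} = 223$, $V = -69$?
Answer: $- \frac{42679}{12314} - \frac{223 i \sqrt{7}}{28} \approx -3.4659 - 21.072 i$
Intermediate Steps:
$L{\left(Q,v \right)} = 4 i \sqrt{7}$ ($L{\left(Q,v \right)} = \sqrt{-43 - 69} = \sqrt{-112} = 4 i \sqrt{7}$)
$\frac{42679}{-12314} + \frac{P{\left(223 \right)}}{L{\left(-102,-209 \right)}} = \frac{42679}{-12314} + \frac{223}{4 i \sqrt{7}} = 42679 \left(- \frac{1}{12314}\right) + 223 \left(- \frac{i \sqrt{7}}{28}\right) = - \frac{42679}{12314} - \frac{223 i \sqrt{7}}{28}$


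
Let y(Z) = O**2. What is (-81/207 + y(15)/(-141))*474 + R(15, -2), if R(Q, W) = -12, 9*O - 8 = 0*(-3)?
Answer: -17523970/87561 ≈ -200.13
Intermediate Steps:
O = 8/9 (O = 8/9 + (0*(-3))/9 = 8/9 + (1/9)*0 = 8/9 + 0 = 8/9 ≈ 0.88889)
y(Z) = 64/81 (y(Z) = (8/9)**2 = 64/81)
(-81/207 + y(15)/(-141))*474 + R(15, -2) = (-81/207 + (64/81)/(-141))*474 - 12 = (-81*1/207 + (64/81)*(-1/141))*474 - 12 = (-9/23 - 64/11421)*474 - 12 = -104261/262683*474 - 12 = -16473238/87561 - 12 = -17523970/87561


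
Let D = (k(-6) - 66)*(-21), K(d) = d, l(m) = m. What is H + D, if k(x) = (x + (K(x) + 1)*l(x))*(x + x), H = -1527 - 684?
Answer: 5223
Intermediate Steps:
H = -2211
k(x) = 2*x*(x + x*(1 + x)) (k(x) = (x + (x + 1)*x)*(x + x) = (x + (1 + x)*x)*(2*x) = (x + x*(1 + x))*(2*x) = 2*x*(x + x*(1 + x)))
D = 7434 (D = (2*(-6)²*(2 - 6) - 66)*(-21) = (2*36*(-4) - 66)*(-21) = (-288 - 66)*(-21) = -354*(-21) = 7434)
H + D = -2211 + 7434 = 5223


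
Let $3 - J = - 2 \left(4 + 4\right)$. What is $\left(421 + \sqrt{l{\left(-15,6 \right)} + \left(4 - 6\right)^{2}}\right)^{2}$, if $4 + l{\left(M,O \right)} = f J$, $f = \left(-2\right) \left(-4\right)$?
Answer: $177393 + 1684 \sqrt{38} \approx 1.8777 \cdot 10^{5}$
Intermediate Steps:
$f = 8$
$J = 19$ ($J = 3 - - 2 \left(4 + 4\right) = 3 - \left(-2\right) 8 = 3 - -16 = 3 + 16 = 19$)
$l{\left(M,O \right)} = 148$ ($l{\left(M,O \right)} = -4 + 8 \cdot 19 = -4 + 152 = 148$)
$\left(421 + \sqrt{l{\left(-15,6 \right)} + \left(4 - 6\right)^{2}}\right)^{2} = \left(421 + \sqrt{148 + \left(4 - 6\right)^{2}}\right)^{2} = \left(421 + \sqrt{148 + \left(-2\right)^{2}}\right)^{2} = \left(421 + \sqrt{148 + 4}\right)^{2} = \left(421 + \sqrt{152}\right)^{2} = \left(421 + 2 \sqrt{38}\right)^{2}$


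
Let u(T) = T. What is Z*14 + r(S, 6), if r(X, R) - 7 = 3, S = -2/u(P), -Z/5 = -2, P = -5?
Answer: 150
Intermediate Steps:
Z = 10 (Z = -5*(-2) = 10)
S = ⅖ (S = -2/(-5) = -2*(-⅕) = ⅖ ≈ 0.40000)
r(X, R) = 10 (r(X, R) = 7 + 3 = 10)
Z*14 + r(S, 6) = 10*14 + 10 = 140 + 10 = 150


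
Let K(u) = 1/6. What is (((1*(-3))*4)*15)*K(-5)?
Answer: -30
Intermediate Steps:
K(u) = ⅙
(((1*(-3))*4)*15)*K(-5) = (((1*(-3))*4)*15)*(⅙) = (-3*4*15)*(⅙) = -12*15*(⅙) = -180*⅙ = -30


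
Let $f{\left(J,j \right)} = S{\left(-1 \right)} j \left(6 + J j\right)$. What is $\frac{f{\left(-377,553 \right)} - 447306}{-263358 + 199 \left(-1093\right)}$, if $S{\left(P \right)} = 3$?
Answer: $\frac{346307331}{480865} \approx 720.18$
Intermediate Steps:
$f{\left(J,j \right)} = 3 j \left(6 + J j\right)$
$\frac{f{\left(-377,553 \right)} - 447306}{-263358 + 199 \left(-1093\right)} = \frac{3 \cdot 553 \left(6 - 208481\right) - 447306}{-263358 + 199 \left(-1093\right)} = \frac{3 \cdot 553 \left(6 - 208481\right) - 447306}{-263358 - 217507} = \frac{3 \cdot 553 \left(-208475\right) - 447306}{-480865} = \left(-345860025 - 447306\right) \left(- \frac{1}{480865}\right) = \left(-346307331\right) \left(- \frac{1}{480865}\right) = \frac{346307331}{480865}$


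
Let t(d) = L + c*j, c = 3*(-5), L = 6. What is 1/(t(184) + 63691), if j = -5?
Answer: 1/63772 ≈ 1.5681e-5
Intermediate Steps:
c = -15
t(d) = 81 (t(d) = 6 - 15*(-5) = 6 + 75 = 81)
1/(t(184) + 63691) = 1/(81 + 63691) = 1/63772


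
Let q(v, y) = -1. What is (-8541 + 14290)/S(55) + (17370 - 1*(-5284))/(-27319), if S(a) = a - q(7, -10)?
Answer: 155788307/1529864 ≈ 101.83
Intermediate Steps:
S(a) = 1 + a (S(a) = a - 1*(-1) = a + 1 = 1 + a)
(-8541 + 14290)/S(55) + (17370 - 1*(-5284))/(-27319) = (-8541 + 14290)/(1 + 55) + (17370 - 1*(-5284))/(-27319) = 5749/56 + (17370 + 5284)*(-1/27319) = 5749*(1/56) + 22654*(-1/27319) = 5749/56 - 22654/27319 = 155788307/1529864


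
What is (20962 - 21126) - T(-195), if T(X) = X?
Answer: 31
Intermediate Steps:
(20962 - 21126) - T(-195) = (20962 - 21126) - 1*(-195) = -164 + 195 = 31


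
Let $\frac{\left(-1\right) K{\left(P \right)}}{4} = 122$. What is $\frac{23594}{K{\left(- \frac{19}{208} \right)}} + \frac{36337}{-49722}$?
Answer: $- \frac{297718331}{6066084} \approx -49.079$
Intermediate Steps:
$K{\left(P \right)} = -488$ ($K{\left(P \right)} = \left(-4\right) 122 = -488$)
$\frac{23594}{K{\left(- \frac{19}{208} \right)}} + \frac{36337}{-49722} = \frac{23594}{-488} + \frac{36337}{-49722} = 23594 \left(- \frac{1}{488}\right) + 36337 \left(- \frac{1}{49722}\right) = - \frac{11797}{244} - \frac{36337}{49722} = - \frac{297718331}{6066084}$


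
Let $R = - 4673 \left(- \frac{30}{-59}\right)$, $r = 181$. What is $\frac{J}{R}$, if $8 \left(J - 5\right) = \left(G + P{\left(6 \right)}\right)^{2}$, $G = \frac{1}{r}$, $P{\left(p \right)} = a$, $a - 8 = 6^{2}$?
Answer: $- \frac{764069647}{7348423344} \approx -0.10398$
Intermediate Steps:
$a = 44$ ($a = 8 + 6^{2} = 8 + 36 = 44$)
$P{\left(p \right)} = 44$
$G = \frac{1}{181} \approx 0.0055249$
$J = \frac{64751665}{262088}$ ($J = 5 + \frac{\left(\frac{1}{181} + 44\right)^{2}}{8} = 5 + \frac{\left(\frac{7965}{181}\right)^{2}}{8} = 5 + \frac{1}{8} \cdot \frac{63441225}{32761} = 5 + \frac{63441225}{262088} = \frac{64751665}{262088} \approx 247.06$)
$R = - \frac{140190}{59}$ ($R = - 4673 \left(\left(-30\right) \left(- \frac{1}{59}\right)\right) = \left(-4673\right) \frac{30}{59} = - \frac{140190}{59} \approx -2376.1$)
$\frac{J}{R} = \frac{64751665}{262088 \left(- \frac{140190}{59}\right)} = \frac{64751665}{262088} \left(- \frac{59}{140190}\right) = - \frac{764069647}{7348423344}$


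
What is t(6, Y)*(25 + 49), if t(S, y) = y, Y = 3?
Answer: 222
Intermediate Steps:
t(6, Y)*(25 + 49) = 3*(25 + 49) = 3*74 = 222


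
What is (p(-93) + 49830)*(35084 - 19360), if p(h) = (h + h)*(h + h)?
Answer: 1327514424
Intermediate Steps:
p(h) = 4*h² (p(h) = (2*h)*(2*h) = 4*h²)
(p(-93) + 49830)*(35084 - 19360) = (4*(-93)² + 49830)*(35084 - 19360) = (4*8649 + 49830)*15724 = (34596 + 49830)*15724 = 84426*15724 = 1327514424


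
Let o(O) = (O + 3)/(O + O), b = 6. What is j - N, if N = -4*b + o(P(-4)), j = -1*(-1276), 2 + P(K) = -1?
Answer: 1300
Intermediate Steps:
P(K) = -3 (P(K) = -2 - 1 = -3)
o(O) = (3 + O)/(2*O) (o(O) = (3 + O)/((2*O)) = (3 + O)*(1/(2*O)) = (3 + O)/(2*O))
j = 1276
N = -24 (N = -4*6 + (½)*(3 - 3)/(-3) = -24 + (½)*(-⅓)*0 = -24 + 0 = -24)
j - N = 1276 - 1*(-24) = 1276 + 24 = 1300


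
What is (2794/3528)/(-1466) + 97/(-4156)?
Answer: -64162565/2686878936 ≈ -0.023880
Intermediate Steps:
(2794/3528)/(-1466) + 97/(-4156) = (2794*(1/3528))*(-1/1466) + 97*(-1/4156) = (1397/1764)*(-1/1466) - 97/4156 = -1397/2586024 - 97/4156 = -64162565/2686878936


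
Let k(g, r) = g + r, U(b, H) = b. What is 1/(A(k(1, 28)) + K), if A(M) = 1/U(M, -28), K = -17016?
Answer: -29/493463 ≈ -5.8768e-5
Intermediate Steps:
A(M) = 1/M
1/(A(k(1, 28)) + K) = 1/(1/(1 + 28) - 17016) = 1/(1/29 - 17016) = 1/(-493463/29) = -29/493463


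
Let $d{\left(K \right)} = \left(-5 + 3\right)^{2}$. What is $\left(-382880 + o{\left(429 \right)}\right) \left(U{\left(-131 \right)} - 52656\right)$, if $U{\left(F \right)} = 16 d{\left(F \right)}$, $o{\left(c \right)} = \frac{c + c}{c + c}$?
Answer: $20136372368$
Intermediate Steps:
$o{\left(c \right)} = 1$ ($o{\left(c \right)} = \frac{2 c}{2 c} = 2 c \frac{1}{2 c} = 1$)
$d{\left(K \right)} = 4$ ($d{\left(K \right)} = \left(-2\right)^{2} = 4$)
$U{\left(F \right)} = 64$ ($U{\left(F \right)} = 16 \cdot 4 = 64$)
$\left(-382880 + o{\left(429 \right)}\right) \left(U{\left(-131 \right)} - 52656\right) = \left(-382880 + 1\right) \left(64 - 52656\right) = \left(-382879\right) \left(-52592\right) = 20136372368$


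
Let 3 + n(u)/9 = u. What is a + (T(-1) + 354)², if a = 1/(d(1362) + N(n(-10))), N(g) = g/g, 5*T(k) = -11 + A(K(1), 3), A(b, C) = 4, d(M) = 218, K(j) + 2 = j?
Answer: 680689036/5475 ≈ 1.2433e+5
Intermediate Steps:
n(u) = -27 + 9*u
K(j) = -2 + j
T(k) = -7/5 (T(k) = (-11 + 4)/5 = (⅕)*(-7) = -7/5)
N(g) = 1
a = 1/219 (a = 1/(218 + 1) = 1/219 ≈ 0.0045662)
a + (T(-1) + 354)² = 1/219 + (-7/5 + 354)² = 1/219 + (1763/5)² = 1/219 + 3108169/25 = 680689036/5475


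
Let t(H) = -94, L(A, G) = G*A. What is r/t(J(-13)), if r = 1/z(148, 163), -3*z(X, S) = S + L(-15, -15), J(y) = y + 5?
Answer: 3/36472 ≈ 8.2255e-5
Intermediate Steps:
L(A, G) = A*G
J(y) = 5 + y
z(X, S) = -75 - S/3 (z(X, S) = -(S - 15*(-15))/3 = -(S + 225)/3 = -(225 + S)/3 = -75 - S/3)
r = -3/388 (r = 1/(-75 - 1/3*163) = 1/(-75 - 163/3) = 1/(-388/3) = -3/388 ≈ -0.0077320)
r/t(J(-13)) = -3/388/(-94) = -3/388*(-1/94) = 3/36472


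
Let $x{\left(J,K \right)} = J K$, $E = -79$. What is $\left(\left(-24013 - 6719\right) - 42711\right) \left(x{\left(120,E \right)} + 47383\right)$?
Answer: $-2783710029$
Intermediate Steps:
$\left(\left(-24013 - 6719\right) - 42711\right) \left(x{\left(120,E \right)} + 47383\right) = \left(\left(-24013 - 6719\right) - 42711\right) \left(120 \left(-79\right) + 47383\right) = \left(-30732 - 42711\right) \left(-9480 + 47383\right) = \left(-73443\right) 37903 = -2783710029$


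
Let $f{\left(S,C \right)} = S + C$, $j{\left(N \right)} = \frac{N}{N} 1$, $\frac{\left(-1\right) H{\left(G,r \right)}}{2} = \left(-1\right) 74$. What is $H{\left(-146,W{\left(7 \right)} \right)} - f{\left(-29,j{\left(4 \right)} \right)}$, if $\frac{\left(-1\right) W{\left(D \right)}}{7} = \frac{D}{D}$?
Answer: $176$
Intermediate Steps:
$W{\left(D \right)} = -7$ ($W{\left(D \right)} = - 7 \frac{D}{D} = \left(-7\right) 1 = -7$)
$H{\left(G,r \right)} = 148$ ($H{\left(G,r \right)} = - 2 \left(\left(-1\right) 74\right) = \left(-2\right) \left(-74\right) = 148$)
$j{\left(N \right)} = 1$ ($j{\left(N \right)} = 1 \cdot 1 = 1$)
$f{\left(S,C \right)} = C + S$
$H{\left(-146,W{\left(7 \right)} \right)} - f{\left(-29,j{\left(4 \right)} \right)} = 148 - \left(1 - 29\right) = 148 - -28 = 148 + 28 = 176$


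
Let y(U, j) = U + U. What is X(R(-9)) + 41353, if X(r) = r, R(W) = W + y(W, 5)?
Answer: 41326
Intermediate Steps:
y(U, j) = 2*U
R(W) = 3*W (R(W) = W + 2*W = 3*W)
X(R(-9)) + 41353 = 3*(-9) + 41353 = -27 + 41353 = 41326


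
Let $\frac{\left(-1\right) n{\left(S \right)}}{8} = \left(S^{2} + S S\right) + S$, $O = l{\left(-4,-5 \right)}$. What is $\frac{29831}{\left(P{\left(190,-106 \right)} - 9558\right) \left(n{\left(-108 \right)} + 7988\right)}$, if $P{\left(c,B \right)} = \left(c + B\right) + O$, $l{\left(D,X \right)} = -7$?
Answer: $\frac{29831}{1685456332} \approx 1.7699 \cdot 10^{-5}$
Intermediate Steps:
$O = -7$
$n{\left(S \right)} = - 16 S^{2} - 8 S$ ($n{\left(S \right)} = - 8 \left(\left(S^{2} + S S\right) + S\right) = - 8 \left(\left(S^{2} + S^{2}\right) + S\right) = - 8 \left(2 S^{2} + S\right) = - 8 \left(S + 2 S^{2}\right) = - 16 S^{2} - 8 S$)
$P{\left(c,B \right)} = -7 + B + c$ ($P{\left(c,B \right)} = \left(c + B\right) - 7 = \left(B + c\right) - 7 = -7 + B + c$)
$\frac{29831}{\left(P{\left(190,-106 \right)} - 9558\right) \left(n{\left(-108 \right)} + 7988\right)} = \frac{29831}{\left(\left(-7 - 106 + 190\right) - 9558\right) \left(\left(-8\right) \left(-108\right) \left(1 + 2 \left(-108\right)\right) + 7988\right)} = \frac{29831}{\left(77 - 9558\right) \left(\left(-8\right) \left(-108\right) \left(1 - 216\right) + 7988\right)} = \frac{29831}{\left(-9481\right) \left(\left(-8\right) \left(-108\right) \left(-215\right) + 7988\right)} = \frac{29831}{\left(-9481\right) \left(-185760 + 7988\right)} = \frac{29831}{\left(-9481\right) \left(-177772\right)} = \frac{29831}{1685456332}$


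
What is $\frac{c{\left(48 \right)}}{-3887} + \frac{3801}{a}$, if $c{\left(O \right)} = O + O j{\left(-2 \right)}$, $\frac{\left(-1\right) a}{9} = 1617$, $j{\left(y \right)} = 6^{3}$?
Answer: $- \frac{7921835}{2693691} \approx -2.9409$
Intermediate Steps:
$j{\left(y \right)} = 216$
$a = -14553$ ($a = \left(-9\right) 1617 = -14553$)
$c{\left(O \right)} = 217 O$ ($c{\left(O \right)} = O + O 216 = O + 216 O = 217 O$)
$\frac{c{\left(48 \right)}}{-3887} + \frac{3801}{a} = \frac{217 \cdot 48}{-3887} + \frac{3801}{-14553} = 10416 \left(- \frac{1}{3887}\right) + 3801 \left(- \frac{1}{14553}\right) = - \frac{10416}{3887} - \frac{181}{693} = - \frac{7921835}{2693691}$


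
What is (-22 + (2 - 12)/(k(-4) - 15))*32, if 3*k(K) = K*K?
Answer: -19456/29 ≈ -670.90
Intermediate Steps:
k(K) = K²/3 (k(K) = (K*K)/3 = K²/3)
(-22 + (2 - 12)/(k(-4) - 15))*32 = (-22 + (2 - 12)/((⅓)*(-4)² - 15))*32 = (-22 - 10/((⅓)*16 - 15))*32 = (-22 - 10/(16/3 - 15))*32 = (-22 - 10/(-29/3))*32 = (-22 - 10*(-3/29))*32 = (-22 + 30/29)*32 = -608/29*32 = -19456/29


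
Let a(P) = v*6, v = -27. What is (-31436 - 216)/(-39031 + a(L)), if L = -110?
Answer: 31652/39193 ≈ 0.80759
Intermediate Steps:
a(P) = -162 (a(P) = -27*6 = -162)
(-31436 - 216)/(-39031 + a(L)) = (-31436 - 216)/(-39031 - 162) = -31652/(-39193) = -31652*(-1/39193) = 31652/39193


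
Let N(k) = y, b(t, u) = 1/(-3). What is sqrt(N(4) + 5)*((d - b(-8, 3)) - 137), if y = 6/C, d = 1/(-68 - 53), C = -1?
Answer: -49613*I/363 ≈ -136.67*I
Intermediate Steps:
d = -1/121 (d = 1/(-121) = -1/121 ≈ -0.0082645)
b(t, u) = -1/3
y = -6 (y = 6/(-1) = 6*(-1) = -6)
N(k) = -6
sqrt(N(4) + 5)*((d - b(-8, 3)) - 137) = sqrt(-6 + 5)*((-1/121 - 1*(-1/3)) - 137) = sqrt(-1)*((-1/121 + 1/3) - 137) = I*(118/363 - 137) = I*(-49613/363) = -49613*I/363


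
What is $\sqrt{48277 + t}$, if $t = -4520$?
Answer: $7 \sqrt{893} \approx 209.18$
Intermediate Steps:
$\sqrt{48277 + t} = \sqrt{48277 - 4520} = \sqrt{43757} = 7 \sqrt{893}$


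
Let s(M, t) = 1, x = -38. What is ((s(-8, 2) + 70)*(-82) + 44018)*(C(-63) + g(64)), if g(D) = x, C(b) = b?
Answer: -3857796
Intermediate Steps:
g(D) = -38
((s(-8, 2) + 70)*(-82) + 44018)*(C(-63) + g(64)) = ((1 + 70)*(-82) + 44018)*(-63 - 38) = (71*(-82) + 44018)*(-101) = (-5822 + 44018)*(-101) = 38196*(-101) = -3857796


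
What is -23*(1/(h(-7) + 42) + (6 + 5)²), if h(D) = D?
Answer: -97428/35 ≈ -2783.7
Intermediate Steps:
-23*(1/(h(-7) + 42) + (6 + 5)²) = -23*(1/(-7 + 42) + (6 + 5)²) = -23*(1/35 + 11²) = -23*(1/35 + 121) = -23*4236/35 = -97428/35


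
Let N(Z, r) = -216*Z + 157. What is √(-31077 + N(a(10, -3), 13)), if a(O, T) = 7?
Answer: 4*I*√2027 ≈ 180.09*I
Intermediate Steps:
N(Z, r) = 157 - 216*Z
√(-31077 + N(a(10, -3), 13)) = √(-31077 + (157 - 216*7)) = √(-31077 + (157 - 1512)) = √(-31077 - 1355) = √(-32432) = 4*I*√2027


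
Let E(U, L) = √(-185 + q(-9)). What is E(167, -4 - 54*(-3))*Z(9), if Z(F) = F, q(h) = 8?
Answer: 9*I*√177 ≈ 119.74*I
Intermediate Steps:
E(U, L) = I*√177 (E(U, L) = √(-185 + 8) = √(-177) = I*√177)
E(167, -4 - 54*(-3))*Z(9) = (I*√177)*9 = 9*I*√177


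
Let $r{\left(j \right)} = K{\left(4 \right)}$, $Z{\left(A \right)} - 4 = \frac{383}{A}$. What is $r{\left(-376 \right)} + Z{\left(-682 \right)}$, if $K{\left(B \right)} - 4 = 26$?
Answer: $\frac{22805}{682} \approx 33.438$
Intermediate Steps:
$Z{\left(A \right)} = 4 + \frac{383}{A}$
$K{\left(B \right)} = 30$ ($K{\left(B \right)} = 4 + 26 = 30$)
$r{\left(j \right)} = 30$
$r{\left(-376 \right)} + Z{\left(-682 \right)} = 30 + \left(4 + \frac{383}{-682}\right) = 30 + \left(4 + 383 \left(- \frac{1}{682}\right)\right) = 30 + \left(4 - \frac{383}{682}\right) = 30 + \frac{2345}{682} = \frac{22805}{682}$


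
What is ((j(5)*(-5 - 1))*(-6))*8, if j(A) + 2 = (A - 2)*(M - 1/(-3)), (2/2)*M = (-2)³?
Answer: -7200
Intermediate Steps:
M = -8 (M = (-2)³ = -8)
j(A) = 40/3 - 23*A/3 (j(A) = -2 + (A - 2)*(-8 - 1/(-3)) = -2 + (-2 + A)*(-8 - 1*(-⅓)) = -2 + (-2 + A)*(-8 + ⅓) = -2 + (-2 + A)*(-23/3) = -2 + (46/3 - 23*A/3) = 40/3 - 23*A/3)
((j(5)*(-5 - 1))*(-6))*8 = (((40/3 - 23/3*5)*(-5 - 1))*(-6))*8 = (((40/3 - 115/3)*(-6))*(-6))*8 = (-25*(-6)*(-6))*8 = (150*(-6))*8 = -900*8 = -7200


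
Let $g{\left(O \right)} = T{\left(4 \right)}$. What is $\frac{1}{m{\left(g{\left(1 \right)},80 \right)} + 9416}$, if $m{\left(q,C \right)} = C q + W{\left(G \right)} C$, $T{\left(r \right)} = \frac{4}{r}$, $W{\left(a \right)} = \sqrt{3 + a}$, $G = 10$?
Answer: $\frac{1187}{11261352} - \frac{5 \sqrt{13}}{5630676} \approx 0.0001022$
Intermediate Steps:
$g{\left(O \right)} = 1$ ($g{\left(O \right)} = \frac{4}{4} = 4 \cdot \frac{1}{4} = 1$)
$m{\left(q,C \right)} = C q + C \sqrt{13}$ ($m{\left(q,C \right)} = C q + \sqrt{3 + 10} C = C q + \sqrt{13} C = C q + C \sqrt{13}$)
$\frac{1}{m{\left(g{\left(1 \right)},80 \right)} + 9416} = \frac{1}{80 \left(1 + \sqrt{13}\right) + 9416} = \frac{1}{\left(80 + 80 \sqrt{13}\right) + 9416} = \frac{1}{9496 + 80 \sqrt{13}}$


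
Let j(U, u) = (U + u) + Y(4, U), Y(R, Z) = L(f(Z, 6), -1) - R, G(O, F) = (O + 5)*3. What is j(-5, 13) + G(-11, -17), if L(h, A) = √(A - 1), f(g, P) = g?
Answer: -14 + I*√2 ≈ -14.0 + 1.4142*I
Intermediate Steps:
L(h, A) = √(-1 + A)
G(O, F) = 15 + 3*O (G(O, F) = (5 + O)*3 = 15 + 3*O)
Y(R, Z) = -R + I*√2 (Y(R, Z) = √(-1 - 1) - R = √(-2) - R = I*√2 - R = -R + I*√2)
j(U, u) = -4 + U + u + I*√2 (j(U, u) = (U + u) + (-1*4 + I*√2) = (U + u) + (-4 + I*√2) = -4 + U + u + I*√2)
j(-5, 13) + G(-11, -17) = (-4 - 5 + 13 + I*√2) + (15 + 3*(-11)) = (4 + I*√2) + (15 - 33) = (4 + I*√2) - 18 = -14 + I*√2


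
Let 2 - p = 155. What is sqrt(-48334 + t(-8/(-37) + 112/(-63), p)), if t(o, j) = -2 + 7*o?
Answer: 2*I*sqrt(148920634)/111 ≈ 219.88*I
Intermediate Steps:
p = -153 (p = 2 - 1*155 = 2 - 155 = -153)
sqrt(-48334 + t(-8/(-37) + 112/(-63), p)) = sqrt(-48334 + (-2 + 7*(-8/(-37) + 112/(-63)))) = sqrt(-48334 + (-2 + 7*(-8*(-1/37) + 112*(-1/63)))) = sqrt(-48334 + (-2 + 7*(8/37 - 16/9))) = sqrt(-48334 + (-2 + 7*(-520/333))) = sqrt(-48334 + (-2 - 3640/333)) = sqrt(-48334 - 4306/333) = sqrt(-16099528/333) = 2*I*sqrt(148920634)/111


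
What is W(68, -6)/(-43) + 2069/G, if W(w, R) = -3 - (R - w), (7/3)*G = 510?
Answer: 514139/65790 ≈ 7.8148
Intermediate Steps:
G = 1530/7 (G = (3/7)*510 = 1530/7 ≈ 218.57)
W(w, R) = -3 + w - R (W(w, R) = -3 + (w - R) = -3 + w - R)
W(68, -6)/(-43) + 2069/G = (-3 + 68 - 1*(-6))/(-43) + 2069/(1530/7) = (-3 + 68 + 6)*(-1/43) + 2069*(7/1530) = 71*(-1/43) + 14483/1530 = -71/43 + 14483/1530 = 514139/65790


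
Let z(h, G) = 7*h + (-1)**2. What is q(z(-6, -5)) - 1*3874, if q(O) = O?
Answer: -3915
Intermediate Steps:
z(h, G) = 1 + 7*h (z(h, G) = 7*h + 1 = 1 + 7*h)
q(z(-6, -5)) - 1*3874 = (1 + 7*(-6)) - 1*3874 = (1 - 42) - 3874 = -41 - 3874 = -3915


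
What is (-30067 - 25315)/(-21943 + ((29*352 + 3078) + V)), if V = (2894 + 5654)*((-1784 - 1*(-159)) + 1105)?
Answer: 55382/4453617 ≈ 0.012435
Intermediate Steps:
V = -4444960 (V = 8548*((-1784 + 159) + 1105) = 8548*(-1625 + 1105) = 8548*(-520) = -4444960)
(-30067 - 25315)/(-21943 + ((29*352 + 3078) + V)) = (-30067 - 25315)/(-21943 + ((29*352 + 3078) - 4444960)) = -55382/(-21943 + ((10208 + 3078) - 4444960)) = -55382/(-21943 + (13286 - 4444960)) = -55382/(-21943 - 4431674) = -55382/(-4453617) = -55382*(-1/4453617) = 55382/4453617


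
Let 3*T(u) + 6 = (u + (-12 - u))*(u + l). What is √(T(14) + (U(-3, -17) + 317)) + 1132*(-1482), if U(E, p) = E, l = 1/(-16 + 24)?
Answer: -1677624 + √1022/2 ≈ -1.6776e+6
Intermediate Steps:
l = ⅛ (l = 1/8 = ⅛ ≈ 0.12500)
T(u) = -5/2 - 4*u (T(u) = -2 + ((u + (-12 - u))*(u + ⅛))/3 = -2 + (-12*(⅛ + u))/3 = -2 + (-3/2 - 12*u)/3 = -2 + (-½ - 4*u) = -5/2 - 4*u)
√(T(14) + (U(-3, -17) + 317)) + 1132*(-1482) = √((-5/2 - 4*14) + (-3 + 317)) + 1132*(-1482) = √((-5/2 - 56) + 314) - 1677624 = √(-117/2 + 314) - 1677624 = √(511/2) - 1677624 = √1022/2 - 1677624 = -1677624 + √1022/2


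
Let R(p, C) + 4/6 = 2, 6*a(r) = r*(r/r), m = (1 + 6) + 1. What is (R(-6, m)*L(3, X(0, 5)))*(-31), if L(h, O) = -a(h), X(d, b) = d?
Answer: 62/3 ≈ 20.667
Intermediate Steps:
m = 8 (m = 7 + 1 = 8)
a(r) = r/6 (a(r) = (r*(r/r))/6 = (r*1)/6 = r/6)
L(h, O) = -h/6
R(p, C) = 4/3 (R(p, C) = -⅔ + 2 = 4/3)
(R(-6, m)*L(3, X(0, 5)))*(-31) = (4*(-⅙*3)/3)*(-31) = ((4/3)*(-½))*(-31) = -⅔*(-31) = 62/3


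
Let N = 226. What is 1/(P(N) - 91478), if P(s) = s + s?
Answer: -1/91026 ≈ -1.0986e-5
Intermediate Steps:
P(s) = 2*s
1/(P(N) - 91478) = 1/(2*226 - 91478) = 1/(452 - 91478) = 1/(-91026) = -1/91026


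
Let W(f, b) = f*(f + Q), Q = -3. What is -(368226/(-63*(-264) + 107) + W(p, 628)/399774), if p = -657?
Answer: -25744257684/1115302831 ≈ -23.083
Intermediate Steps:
W(f, b) = f*(-3 + f) (W(f, b) = f*(f - 3) = f*(-3 + f))
-(368226/(-63*(-264) + 107) + W(p, 628)/399774) = -(368226/(-63*(-264) + 107) - 657*(-3 - 657)/399774) = -(368226/(16632 + 107) - 657*(-660)*(1/399774)) = -(368226/16739 + 433620*(1/399774)) = -(368226*(1/16739) + 72270/66629) = -(368226/16739 + 72270/66629) = -1*25744257684/1115302831 = -25744257684/1115302831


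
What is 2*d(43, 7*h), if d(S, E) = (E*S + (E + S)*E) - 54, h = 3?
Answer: 4386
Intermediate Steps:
d(S, E) = -54 + E*S + E*(E + S) (d(S, E) = (E*S + E*(E + S)) - 54 = -54 + E*S + E*(E + S))
2*d(43, 7*h) = 2*(-54 + (7*3)² + 2*(7*3)*43) = 2*(-54 + 21² + 2*21*43) = 2*(-54 + 441 + 1806) = 2*2193 = 4386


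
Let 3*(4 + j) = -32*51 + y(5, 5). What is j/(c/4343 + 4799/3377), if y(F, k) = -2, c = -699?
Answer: -12070373953/27722301 ≈ -435.40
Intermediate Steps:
j = -1646/3 (j = -4 + (-32*51 - 2)/3 = -4 + (-1632 - 2)/3 = -4 + (⅓)*(-1634) = -4 - 1634/3 = -1646/3 ≈ -548.67)
j/(c/4343 + 4799/3377) = -1646/(3*(-699/4343 + 4799/3377)) = -1646/(3*18481534/14666311) = -1646/3*14666311/18481534 = -12070373953/27722301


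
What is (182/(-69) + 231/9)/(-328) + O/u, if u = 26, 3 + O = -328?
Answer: -3766253/294216 ≈ -12.801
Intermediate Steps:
O = -331 (O = -3 - 328 = -331)
(182/(-69) + 231/9)/(-328) + O/u = (182/(-69) + 231/9)/(-328) - 331/26 = (182*(-1/69) + 231*(1/9))*(-1/328) - 331*1/26 = (-182/69 + 77/3)*(-1/328) - 331/26 = (1589/69)*(-1/328) - 331/26 = -1589/22632 - 331/26 = -3766253/294216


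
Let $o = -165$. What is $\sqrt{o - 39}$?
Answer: $2 i \sqrt{51} \approx 14.283 i$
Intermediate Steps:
$\sqrt{o - 39} = \sqrt{-165 - 39} = \sqrt{-204} = 2 i \sqrt{51}$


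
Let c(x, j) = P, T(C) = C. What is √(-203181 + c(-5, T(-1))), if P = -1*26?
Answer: I*√203207 ≈ 450.78*I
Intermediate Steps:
P = -26
c(x, j) = -26
√(-203181 + c(-5, T(-1))) = √(-203181 - 26) = √(-203207) = I*√203207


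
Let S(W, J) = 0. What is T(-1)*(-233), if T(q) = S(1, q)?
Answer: 0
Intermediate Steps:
T(q) = 0
T(-1)*(-233) = 0*(-233) = 0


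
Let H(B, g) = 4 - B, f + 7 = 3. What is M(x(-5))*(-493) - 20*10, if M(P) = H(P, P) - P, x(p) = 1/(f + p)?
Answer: -20534/9 ≈ -2281.6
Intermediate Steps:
f = -4 (f = -7 + 3 = -4)
x(p) = 1/(-4 + p)
M(P) = 4 - 2*P (M(P) = (4 - P) - P = 4 - 2*P)
M(x(-5))*(-493) - 20*10 = (4 - 2/(-4 - 5))*(-493) - 20*10 = (4 - 2/(-9))*(-493) - 200 = (4 - 2*(-⅑))*(-493) - 200 = (4 + 2/9)*(-493) - 200 = (38/9)*(-493) - 200 = -18734/9 - 200 = -20534/9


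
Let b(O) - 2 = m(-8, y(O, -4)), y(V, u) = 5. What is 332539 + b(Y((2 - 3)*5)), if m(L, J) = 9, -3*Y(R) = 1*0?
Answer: 332550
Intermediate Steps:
Y(R) = 0 (Y(R) = -0/3 = -⅓*0 = 0)
b(O) = 11 (b(O) = 2 + 9 = 11)
332539 + b(Y((2 - 3)*5)) = 332539 + 11 = 332550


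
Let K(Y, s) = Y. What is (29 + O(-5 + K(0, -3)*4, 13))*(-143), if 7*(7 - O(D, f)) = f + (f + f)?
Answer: -30459/7 ≈ -4351.3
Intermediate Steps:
O(D, f) = 7 - 3*f/7 (O(D, f) = 7 - (f + (f + f))/7 = 7 - (f + 2*f)/7 = 7 - 3*f/7)
(29 + O(-5 + K(0, -3)*4, 13))*(-143) = (29 + (7 - 3/7*13))*(-143) = (29 + (7 - 39/7))*(-143) = (29 + 10/7)*(-143) = (213/7)*(-143) = -30459/7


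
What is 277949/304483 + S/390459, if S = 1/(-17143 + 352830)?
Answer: 36431334200351500/39909198922222839 ≈ 0.91286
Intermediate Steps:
S = 1/335687 ≈ 2.9790e-6
277949/304483 + S/390459 = 277949/304483 + (1/335687)/390459 = 277949*(1/304483) + (1/335687)*(1/390459) = 277949/304483 + 1/131072010333 = 36431334200351500/39909198922222839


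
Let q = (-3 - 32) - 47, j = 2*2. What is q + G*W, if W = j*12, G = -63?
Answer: -3106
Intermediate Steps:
j = 4
W = 48 (W = 4*12 = 48)
q = -82 (q = -35 - 47 = -82)
q + G*W = -82 - 63*48 = -82 - 3024 = -3106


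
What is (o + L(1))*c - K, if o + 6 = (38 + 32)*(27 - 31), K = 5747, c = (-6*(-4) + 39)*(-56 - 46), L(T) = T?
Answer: 1825663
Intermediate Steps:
c = -6426 (c = (24 + 39)*(-102) = 63*(-102) = -6426)
o = -286 (o = -6 + (38 + 32)*(27 - 31) = -6 + 70*(-4) = -6 - 280 = -286)
(o + L(1))*c - K = (-286 + 1)*(-6426) - 1*5747 = -285*(-6426) - 5747 = 1831410 - 5747 = 1825663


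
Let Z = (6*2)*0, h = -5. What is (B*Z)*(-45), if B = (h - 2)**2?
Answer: 0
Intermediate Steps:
Z = 0 (Z = 12*0 = 0)
B = 49 (B = (-5 - 2)**2 = (-7)**2 = 49)
(B*Z)*(-45) = (49*0)*(-45) = 0*(-45) = 0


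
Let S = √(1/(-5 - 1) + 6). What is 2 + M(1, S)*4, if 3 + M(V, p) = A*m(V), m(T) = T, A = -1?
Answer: -14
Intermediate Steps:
S = √210/6 (S = √(1/(-6) + 6) = √(-⅙ + 6) = √(35/6) = √210/6 ≈ 2.4152)
M(V, p) = -3 - V
2 + M(1, S)*4 = 2 + (-3 - 1*1)*4 = 2 + (-3 - 1)*4 = 2 - 4*4 = 2 - 16 = -14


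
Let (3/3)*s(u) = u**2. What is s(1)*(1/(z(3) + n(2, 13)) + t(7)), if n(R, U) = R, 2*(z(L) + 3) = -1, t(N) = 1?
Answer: 1/3 ≈ 0.33333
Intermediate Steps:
s(u) = u**2
z(L) = -7/2 (z(L) = -3 + (1/2)*(-1) = -3 - 1/2 = -7/2)
s(1)*(1/(z(3) + n(2, 13)) + t(7)) = 1**2*(1/(-7/2 + 2) + 1) = 1*(1/(-3/2) + 1) = 1*(-2/3 + 1) = 1*(1/3) = 1/3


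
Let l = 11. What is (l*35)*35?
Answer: 13475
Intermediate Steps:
(l*35)*35 = (11*35)*35 = 385*35 = 13475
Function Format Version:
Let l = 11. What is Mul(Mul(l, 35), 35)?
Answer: 13475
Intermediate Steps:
Mul(Mul(l, 35), 35) = Mul(Mul(11, 35), 35) = Mul(385, 35) = 13475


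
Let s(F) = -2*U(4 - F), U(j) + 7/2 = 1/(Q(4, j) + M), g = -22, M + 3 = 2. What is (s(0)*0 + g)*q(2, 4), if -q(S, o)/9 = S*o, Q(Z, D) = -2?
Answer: 1584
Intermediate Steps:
M = -1 (M = -3 + 2 = -1)
U(j) = -23/6 (U(j) = -7/2 + 1/(-2 - 1) = -7/2 + 1/(-3) = -7/2 - ⅓ = -23/6)
s(F) = 23/3 (s(F) = -2*(-23/6) = 23/3)
q(S, o) = -9*S*o
(s(0)*0 + g)*q(2, 4) = ((23/3)*0 - 22)*(-9*2*4) = (0 - 22)*(-72) = -22*(-72) = 1584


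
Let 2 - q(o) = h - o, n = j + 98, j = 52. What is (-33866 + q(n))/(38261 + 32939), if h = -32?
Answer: -16841/35600 ≈ -0.47306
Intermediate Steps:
n = 150 (n = 52 + 98 = 150)
q(o) = 34 + o (q(o) = 2 - (-32 - o) = 2 + (32 + o) = 34 + o)
(-33866 + q(n))/(38261 + 32939) = (-33866 + (34 + 150))/(38261 + 32939) = (-33866 + 184)/71200 = -33682*1/71200 = -16841/35600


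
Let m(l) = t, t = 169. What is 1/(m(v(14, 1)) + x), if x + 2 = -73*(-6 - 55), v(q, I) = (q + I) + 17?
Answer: 1/4620 ≈ 0.00021645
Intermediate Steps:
v(q, I) = 17 + I + q (v(q, I) = (I + q) + 17 = 17 + I + q)
x = 4451 (x = -2 - 73*(-6 - 55) = -2 - 73*(-61) = -2 + 4453 = 4451)
m(l) = 169
1/(m(v(14, 1)) + x) = 1/(169 + 4451) = 1/4620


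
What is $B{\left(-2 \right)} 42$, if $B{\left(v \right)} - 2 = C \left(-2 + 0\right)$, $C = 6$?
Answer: $-420$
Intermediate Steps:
$B{\left(v \right)} = -10$ ($B{\left(v \right)} = 2 + 6 \left(-2 + 0\right) = 2 + 6 \left(-2\right) = 2 - 12 = -10$)
$B{\left(-2 \right)} 42 = \left(-10\right) 42 = -420$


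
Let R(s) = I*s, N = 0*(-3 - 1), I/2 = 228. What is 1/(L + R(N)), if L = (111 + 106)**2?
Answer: 1/47089 ≈ 2.1236e-5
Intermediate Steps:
I = 456 (I = 2*228 = 456)
N = 0 (N = 0*(-4) = 0)
R(s) = 456*s
L = 47089 (L = 217**2 = 47089)
1/(L + R(N)) = 1/(47089 + 456*0) = 1/(47089 + 0) = 1/47089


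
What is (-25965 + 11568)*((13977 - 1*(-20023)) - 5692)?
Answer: -407550276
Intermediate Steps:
(-25965 + 11568)*((13977 - 1*(-20023)) - 5692) = -14397*((13977 + 20023) - 5692) = -14397*(34000 - 5692) = -14397*28308 = -407550276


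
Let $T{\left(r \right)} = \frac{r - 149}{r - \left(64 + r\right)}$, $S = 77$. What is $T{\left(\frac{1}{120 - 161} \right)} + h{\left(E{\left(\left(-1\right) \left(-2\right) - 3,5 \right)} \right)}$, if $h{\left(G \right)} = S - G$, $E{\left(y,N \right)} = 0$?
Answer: $\frac{104079}{1312} \approx 79.328$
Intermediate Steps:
$h{\left(G \right)} = 77 - G$
$T{\left(r \right)} = \frac{149}{64} - \frac{r}{64}$ ($T{\left(r \right)} = \frac{-149 + r}{-64} = \left(-149 + r\right) \left(- \frac{1}{64}\right) = \frac{149}{64} - \frac{r}{64}$)
$T{\left(\frac{1}{120 - 161} \right)} + h{\left(E{\left(\left(-1\right) \left(-2\right) - 3,5 \right)} \right)} = \left(\frac{149}{64} - \frac{1}{64 \left(120 - 161\right)}\right) + \left(77 - 0\right) = \left(\frac{149}{64} - \frac{1}{64 \left(-41\right)}\right) + \left(77 + 0\right) = \left(\frac{149}{64} - - \frac{1}{2624}\right) + 77 = \left(\frac{149}{64} + \frac{1}{2624}\right) + 77 = \frac{3055}{1312} + 77 = \frac{104079}{1312}$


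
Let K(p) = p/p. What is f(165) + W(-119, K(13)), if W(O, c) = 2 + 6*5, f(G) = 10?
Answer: 42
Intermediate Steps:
K(p) = 1
W(O, c) = 32 (W(O, c) = 2 + 30 = 32)
f(165) + W(-119, K(13)) = 10 + 32 = 42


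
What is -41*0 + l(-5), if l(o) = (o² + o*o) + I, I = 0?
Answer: 50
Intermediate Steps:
l(o) = 2*o² (l(o) = (o² + o*o) + 0 = (o² + o²) + 0 = 2*o² + 0 = 2*o²)
-41*0 + l(-5) = -41*0 + 2*(-5)² = 0 + 2*25 = 0 + 50 = 50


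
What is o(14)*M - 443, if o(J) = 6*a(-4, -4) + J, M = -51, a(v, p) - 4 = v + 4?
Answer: -2381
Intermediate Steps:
a(v, p) = 8 + v (a(v, p) = 4 + (v + 4) = 4 + (4 + v) = 8 + v)
o(J) = 24 + J (o(J) = 6*(8 - 4) + J = 6*4 + J = 24 + J)
o(14)*M - 443 = (24 + 14)*(-51) - 443 = 38*(-51) - 443 = -1938 - 443 = -2381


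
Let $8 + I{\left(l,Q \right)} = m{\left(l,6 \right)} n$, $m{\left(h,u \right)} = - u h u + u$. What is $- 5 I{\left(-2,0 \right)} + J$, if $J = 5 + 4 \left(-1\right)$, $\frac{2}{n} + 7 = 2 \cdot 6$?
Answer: $-115$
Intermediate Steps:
$n = \frac{2}{5}$ ($n = \frac{2}{-7 + 2 \cdot 6} = \frac{2}{-7 + 12} = \frac{2}{5} \approx 0.4$)
$m{\left(h,u \right)} = u - h u^{2}$ ($m{\left(h,u \right)} = - h u u + u = - h u^{2} + u = u - h u^{2}$)
$J = 1$ ($J = 5 - 4 = 1$)
$I{\left(l,Q \right)} = - \frac{28}{5} - \frac{72 l}{5}$ ($I{\left(l,Q \right)} = -8 + 6 \left(1 - l 6\right) \frac{2}{5} = -8 + 6 \left(1 - 6 l\right) \frac{2}{5} = -8 + \left(6 - 36 l\right) \frac{2}{5} = -8 - \left(- \frac{12}{5} + \frac{72 l}{5}\right) = - \frac{28}{5} - \frac{72 l}{5}$)
$- 5 I{\left(-2,0 \right)} + J = - 5 \left(- \frac{28}{5} - - \frac{144}{5}\right) + 1 = - 5 \left(- \frac{28}{5} + \frac{144}{5}\right) + 1 = \left(-5\right) \frac{116}{5} + 1 = -116 + 1 = -115$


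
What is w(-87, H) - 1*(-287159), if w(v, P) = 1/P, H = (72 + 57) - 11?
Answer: 33884763/118 ≈ 2.8716e+5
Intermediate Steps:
H = 118 (H = 129 - 11 = 118)
w(-87, H) - 1*(-287159) = 1/118 - 1*(-287159) = 1/118 + 287159 = 33884763/118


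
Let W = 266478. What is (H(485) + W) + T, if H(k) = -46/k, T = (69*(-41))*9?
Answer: 116893199/485 ≈ 2.4102e+5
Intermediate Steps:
T = -25461 (T = -2829*9 = -25461)
(H(485) + W) + T = (-46/485 + 266478) - 25461 = 129241784/485 - 25461 = 116893199/485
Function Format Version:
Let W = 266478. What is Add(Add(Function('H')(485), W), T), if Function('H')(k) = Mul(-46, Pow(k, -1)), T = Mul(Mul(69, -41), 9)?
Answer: Rational(116893199, 485) ≈ 2.4102e+5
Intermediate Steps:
T = -25461 (T = Mul(-2829, 9) = -25461)
Add(Add(Function('H')(485), W), T) = Add(Add(Mul(-46, Pow(485, -1)), 266478), -25461) = Add(Add(Mul(-46, Rational(1, 485)), 266478), -25461) = Add(Add(Rational(-46, 485), 266478), -25461) = Add(Rational(129241784, 485), -25461) = Rational(116893199, 485)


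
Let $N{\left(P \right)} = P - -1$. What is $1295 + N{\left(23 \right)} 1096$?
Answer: $27599$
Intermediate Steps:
$N{\left(P \right)} = 1 + P$ ($N{\left(P \right)} = P + 1 = 1 + P$)
$1295 + N{\left(23 \right)} 1096 = 1295 + \left(1 + 23\right) 1096 = 1295 + 24 \cdot 1096 = 1295 + 26304 = 27599$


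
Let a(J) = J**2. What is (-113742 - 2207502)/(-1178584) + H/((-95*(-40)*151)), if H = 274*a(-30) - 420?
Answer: 5068980051/2113348435 ≈ 2.3986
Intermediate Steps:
H = 246180 (H = 274*(-30)**2 - 420 = 274*900 - 420 = 246600 - 420 = 246180)
(-113742 - 2207502)/(-1178584) + H/((-95*(-40)*151)) = (-113742 - 2207502)/(-1178584) + 246180/((-95*(-40)*151)) = -2321244*(-1/1178584) + 246180/((3800*151)) = 580311/294646 + 246180/573800 = 580311/294646 + 246180*(1/573800) = 580311/294646 + 12309/28690 = 5068980051/2113348435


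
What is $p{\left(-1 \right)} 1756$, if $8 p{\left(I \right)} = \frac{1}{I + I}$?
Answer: $- \frac{439}{4} \approx -109.75$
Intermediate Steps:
$p{\left(I \right)} = \frac{1}{16 I}$ ($p{\left(I \right)} = \frac{1}{8 \left(I + I\right)} = \frac{1}{8 \cdot 2 I} = \frac{\frac{1}{2} \frac{1}{I}}{8} = \frac{1}{16 I}$)
$p{\left(-1 \right)} 1756 = \frac{1}{16 \left(-1\right)} 1756 = \frac{1}{16} \left(-1\right) 1756 = \left(- \frac{1}{16}\right) 1756 = - \frac{439}{4}$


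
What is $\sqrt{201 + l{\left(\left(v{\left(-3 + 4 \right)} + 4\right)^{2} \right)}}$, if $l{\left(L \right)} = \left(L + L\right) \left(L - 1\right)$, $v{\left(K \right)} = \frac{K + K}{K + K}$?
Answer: $\sqrt{1401} \approx 37.43$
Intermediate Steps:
$v{\left(K \right)} = 1$ ($v{\left(K \right)} = \frac{2 K}{2 K} = 2 K \frac{1}{2 K} = 1$)
$l{\left(L \right)} = 2 L \left(-1 + L\right)$
$\sqrt{201 + l{\left(\left(v{\left(-3 + 4 \right)} + 4\right)^{2} \right)}} = \sqrt{201 + 2 \left(1 + 4\right)^{2} \left(-1 + \left(1 + 4\right)^{2}\right)} = \sqrt{201 + 2 \cdot 5^{2} \left(-1 + 5^{2}\right)} = \sqrt{201 + 2 \cdot 25 \left(-1 + 25\right)} = \sqrt{201 + 2 \cdot 25 \cdot 24} = \sqrt{201 + 1200} = \sqrt{1401}$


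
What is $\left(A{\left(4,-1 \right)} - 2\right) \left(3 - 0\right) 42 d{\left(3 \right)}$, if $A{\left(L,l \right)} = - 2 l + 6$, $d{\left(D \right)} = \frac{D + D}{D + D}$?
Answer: $756$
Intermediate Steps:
$d{\left(D \right)} = 1$ ($d{\left(D \right)} = \frac{2 D}{2 D} = 2 D \frac{1}{2 D} = 1$)
$A{\left(L,l \right)} = 6 - 2 l$
$\left(A{\left(4,-1 \right)} - 2\right) \left(3 - 0\right) 42 d{\left(3 \right)} = \left(\left(6 - -2\right) - 2\right) \left(3 - 0\right) 42 \cdot 1 = \left(\left(6 + 2\right) - 2\right) \left(3 + 0\right) 42 \cdot 1 = \left(8 - 2\right) 3 \cdot 42 \cdot 1 = 6 \cdot 3 \cdot 42 \cdot 1 = 18 \cdot 42 \cdot 1 = 756 \cdot 1 = 756$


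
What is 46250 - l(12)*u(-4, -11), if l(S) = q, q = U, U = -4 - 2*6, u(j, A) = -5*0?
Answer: 46250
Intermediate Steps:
u(j, A) = 0
U = -16 (U = -4 - 12 = -16)
q = -16
l(S) = -16
46250 - l(12)*u(-4, -11) = 46250 - (-16)*0 = 46250 - 1*0 = 46250 + 0 = 46250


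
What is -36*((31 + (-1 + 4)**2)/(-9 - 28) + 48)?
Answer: -62496/37 ≈ -1689.1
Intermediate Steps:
-36*((31 + (-1 + 4)**2)/(-9 - 28) + 48) = -36*((31 + 3**2)/(-37) + 48) = -36*((31 + 9)*(-1/37) + 48) = -36*(40*(-1/37) + 48) = -36*(-40/37 + 48) = -36*1736/37 = -62496/37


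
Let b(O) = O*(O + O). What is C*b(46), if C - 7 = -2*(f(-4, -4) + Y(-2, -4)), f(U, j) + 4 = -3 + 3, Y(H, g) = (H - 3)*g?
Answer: -105800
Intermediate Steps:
Y(H, g) = g*(-3 + H) (Y(H, g) = (-3 + H)*g = g*(-3 + H))
f(U, j) = -4 (f(U, j) = -4 + (-3 + 3) = -4 + 0 = -4)
b(O) = 2*O**2 (b(O) = O*(2*O) = 2*O**2)
C = -25 (C = 7 - 2*(-4 - 4*(-3 - 2)) = 7 - 2*(-4 - 4*(-5)) = 7 - 2*(-4 + 20) = 7 - 2*16 = 7 - 32 = -25)
C*b(46) = -50*46**2 = -50*2116 = -25*4232 = -105800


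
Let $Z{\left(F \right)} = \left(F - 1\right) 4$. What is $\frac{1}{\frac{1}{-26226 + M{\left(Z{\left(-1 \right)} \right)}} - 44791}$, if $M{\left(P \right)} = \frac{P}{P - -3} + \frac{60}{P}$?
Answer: $- \frac{262319}{11749530339} \approx -2.2326 \cdot 10^{-5}$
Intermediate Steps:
$Z{\left(F \right)} = -4 + 4 F$ ($Z{\left(F \right)} = \left(-1 + F\right) 4 = -4 + 4 F$)
$M{\left(P \right)} = \frac{60}{P} + \frac{P}{3 + P}$ ($M{\left(P \right)} = \frac{P}{P + 3} + \frac{60}{P} = \frac{P}{3 + P} + \frac{60}{P} = \frac{60}{P} + \frac{P}{3 + P}$)
$\frac{1}{\frac{1}{-26226 + M{\left(Z{\left(-1 \right)} \right)}} - 44791} = \frac{1}{\frac{1}{-26226 + \frac{180 + \left(-4 + 4 \left(-1\right)\right)^{2} + 60 \left(-4 + 4 \left(-1\right)\right)}{\left(-4 + 4 \left(-1\right)\right) \left(3 + \left(-4 + 4 \left(-1\right)\right)\right)}} - 44791} = \frac{1}{\frac{1}{-26226 + \frac{180 + \left(-4 - 4\right)^{2} + 60 \left(-4 - 4\right)}{\left(-4 - 4\right) \left(3 - 8\right)}} - 44791} = \frac{1}{\frac{1}{-26226 + \frac{180 + \left(-8\right)^{2} + 60 \left(-8\right)}{\left(-8\right) \left(3 - 8\right)}} - 44791} = \frac{1}{\frac{1}{-26226 - \frac{180 + 64 - 480}{8 \left(-5\right)}} - 44791} = \frac{1}{\frac{1}{-26226 - \left(- \frac{1}{40}\right) \left(-236\right)} - 44791} = \frac{1}{\frac{1}{-26226 - \frac{59}{10}} - 44791} = \frac{1}{\frac{1}{- \frac{262319}{10}} - 44791} = \frac{1}{- \frac{10}{262319} - 44791} = \frac{1}{- \frac{11749530339}{262319}} = - \frac{262319}{11749530339}$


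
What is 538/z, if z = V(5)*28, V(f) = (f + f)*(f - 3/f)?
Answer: 269/616 ≈ 0.43669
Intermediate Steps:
V(f) = 2*f*(f - 3/f) (V(f) = (2*f)*(f - 3/f) = 2*f*(f - 3/f))
z = 1232 (z = (-6 + 2*5²)*28 = (-6 + 2*25)*28 = (-6 + 50)*28 = 44*28 = 1232)
538/z = 538/1232 = 538*(1/1232) = 269/616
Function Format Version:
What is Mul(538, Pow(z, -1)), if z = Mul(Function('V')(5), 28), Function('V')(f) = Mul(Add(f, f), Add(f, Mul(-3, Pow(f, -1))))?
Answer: Rational(269, 616) ≈ 0.43669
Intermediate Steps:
Function('V')(f) = Mul(2, f, Add(f, Mul(-3, Pow(f, -1)))) (Function('V')(f) = Mul(Mul(2, f), Add(f, Mul(-3, Pow(f, -1)))) = Mul(2, f, Add(f, Mul(-3, Pow(f, -1)))))
z = 1232 (z = Mul(Add(-6, Mul(2, Pow(5, 2))), 28) = Mul(Add(-6, Mul(2, 25)), 28) = Mul(Add(-6, 50), 28) = Mul(44, 28) = 1232)
Mul(538, Pow(z, -1)) = Mul(538, Pow(1232, -1)) = Mul(538, Rational(1, 1232)) = Rational(269, 616)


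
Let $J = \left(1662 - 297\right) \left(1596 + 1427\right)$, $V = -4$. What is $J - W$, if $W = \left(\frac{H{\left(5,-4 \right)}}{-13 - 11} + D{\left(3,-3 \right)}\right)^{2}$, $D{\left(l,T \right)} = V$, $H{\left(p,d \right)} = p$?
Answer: $\frac{2376793319}{576} \approx 4.1264 \cdot 10^{6}$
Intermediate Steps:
$D{\left(l,T \right)} = -4$
$W = \frac{10201}{576}$ ($W = \left(\frac{5}{-13 - 11} - 4\right)^{2} = \left(\frac{5}{-24} - 4\right)^{2} = \left(5 \left(- \frac{1}{24}\right) - 4\right)^{2} = \left(- \frac{5}{24} - 4\right)^{2} = \left(- \frac{101}{24}\right)^{2} = \frac{10201}{576} \approx 17.71$)
$J = 4126395$ ($J = 1365 \cdot 3023 = 4126395$)
$J - W = 4126395 - \frac{10201}{576} = \frac{2376793319}{576}$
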